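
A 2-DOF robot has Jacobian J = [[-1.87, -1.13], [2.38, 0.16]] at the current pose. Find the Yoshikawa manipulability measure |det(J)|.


det(J) = -1.87*0.16 - (-1.13)*(2.38) = 2.3902
|det(J)| = 2.3902

2.3902


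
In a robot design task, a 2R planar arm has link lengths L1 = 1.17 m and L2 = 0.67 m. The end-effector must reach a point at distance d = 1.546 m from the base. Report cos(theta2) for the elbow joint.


cos(th2) = (d^2 - L1^2 - L2^2)/(2*L1*L2) = (1.546^2 - 1.17^2 - 0.67^2)/(2*1.17*0.67) = 0.3650

0.3650


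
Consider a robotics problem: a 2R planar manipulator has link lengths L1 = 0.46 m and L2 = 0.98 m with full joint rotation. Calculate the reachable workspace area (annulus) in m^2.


r_max = L1 + L2 = 1.4400, r_min = |L1 - L2| = 0.5200
A = pi*(r_max^2 - r_min^2) = pi*(2.0736 - 0.2704) = 5.6649

5.6649 m^2


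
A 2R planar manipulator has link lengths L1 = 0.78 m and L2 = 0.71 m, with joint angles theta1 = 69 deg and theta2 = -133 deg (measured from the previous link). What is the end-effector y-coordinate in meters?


y = L1*sin(th1) + L2*sin(th1+th2) = 0.78*sin(69 deg) + 0.71*sin(-64 deg) = 0.0900

0.0900 m


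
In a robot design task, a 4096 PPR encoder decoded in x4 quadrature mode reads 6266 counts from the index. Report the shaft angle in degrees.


angle = counts * 360 / (PPR*4) = 6266 * 360 / 16384 = 137.6807

137.6807 degrees


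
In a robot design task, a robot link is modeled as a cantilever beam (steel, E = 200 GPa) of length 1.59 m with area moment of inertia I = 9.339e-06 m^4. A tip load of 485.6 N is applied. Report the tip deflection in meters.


delta = F*L^3/(3*E*I) = 485.6*1.59^3/(3*2.000e+11*9.339e-06)
      = 1951.9561224/5603400 = 3.4835e-04

3.4835e-04 m


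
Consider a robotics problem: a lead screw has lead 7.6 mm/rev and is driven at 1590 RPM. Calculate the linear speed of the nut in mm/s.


v = lead * (RPM/60) = 7.6*1590/60 = 201.4000

201.4000 mm/s


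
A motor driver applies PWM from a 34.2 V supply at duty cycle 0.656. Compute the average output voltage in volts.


V_avg = V_supply * D = 34.2*0.656 = 22.4352

22.4352 V


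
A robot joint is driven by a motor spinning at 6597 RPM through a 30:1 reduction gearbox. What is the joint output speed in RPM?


omega_joint = omega_motor / N = 6597 / 30 = 219.9000

219.9000 RPM


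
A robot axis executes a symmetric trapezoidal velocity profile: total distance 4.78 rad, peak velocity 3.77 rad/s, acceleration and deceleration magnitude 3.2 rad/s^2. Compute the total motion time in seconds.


t_acc = v/a = 3.77/3.2 = 1.178125 s
d_acc = v^2/(2a) = 2.220766 rad (each ramp)
d_cruise = 4.78 - 2*2.220766 = 0.338468 rad
t_cruise = 0.338468/3.77 = 0.089779 s
t_total = 2*1.178125 + 0.089779 = 2.4460

2.4460 s


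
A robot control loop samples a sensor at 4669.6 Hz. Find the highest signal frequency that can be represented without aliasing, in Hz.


f_max = f_s/2 = 4669.6/2 = 2334.8000

2334.8000 Hz


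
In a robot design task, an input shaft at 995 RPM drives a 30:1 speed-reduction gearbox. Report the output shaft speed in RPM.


omega_out = omega_in / N = 995 / 30 = 33.1667

33.1667 RPM


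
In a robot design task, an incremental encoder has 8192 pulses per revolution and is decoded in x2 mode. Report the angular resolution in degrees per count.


resolution = 360 / (PPR * 2) = 360 / 16384 = 0.0220

0.0220 degrees


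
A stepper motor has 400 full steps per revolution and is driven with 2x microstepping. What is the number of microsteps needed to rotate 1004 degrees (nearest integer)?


step_size = 360/(400*2) = 360/800 = 0.450000 deg
n = 1004/(360/800) = 1004*800/360 = 2231.1111 -> 2231

2231 steps


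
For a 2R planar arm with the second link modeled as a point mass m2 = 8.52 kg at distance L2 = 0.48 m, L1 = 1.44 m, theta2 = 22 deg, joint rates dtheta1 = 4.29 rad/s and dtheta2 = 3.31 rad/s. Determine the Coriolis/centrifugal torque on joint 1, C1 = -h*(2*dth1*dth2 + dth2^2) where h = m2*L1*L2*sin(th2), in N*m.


h = m2*L1*L2*sin(th2) = 8.52*1.44*0.48*sin(22 deg) = 2.206067
C1 = -h*(2*4.29*3.31 + 3.31^2) = -2.206067*39.3559 = -86.8218

-86.8218 N*m


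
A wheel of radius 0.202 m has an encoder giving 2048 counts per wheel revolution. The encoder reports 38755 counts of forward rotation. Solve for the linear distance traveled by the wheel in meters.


revs = 38755/2048 = 18.923340
d = revs * 2*pi*r = 18.923340 * 2*pi*0.202 = 24.0176

24.0176 m


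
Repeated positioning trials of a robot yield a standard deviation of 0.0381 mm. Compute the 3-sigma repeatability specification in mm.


repeatability = 3*sigma = 3*0.0381 = 0.1143

0.1143 mm


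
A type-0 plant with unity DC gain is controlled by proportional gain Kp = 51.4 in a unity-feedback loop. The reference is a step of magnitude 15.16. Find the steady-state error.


e_ss = R/(1 + Kp) = 15.16/(1 + 51.4) = 15.16/52.4000 = 0.2893

0.2893


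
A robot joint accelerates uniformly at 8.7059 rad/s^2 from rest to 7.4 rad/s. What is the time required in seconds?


t = delta_omega / alpha = 7.4 / 8.7059 = 0.8500

0.8500 s


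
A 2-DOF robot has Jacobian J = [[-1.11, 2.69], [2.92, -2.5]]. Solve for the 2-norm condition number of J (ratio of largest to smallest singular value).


JJ^T eigenvalues: trace(JJ^T) = 23.2446, det(JJ^T) = det(J)^2 = 25.80436804
s_max^2 = (23.2446 + sqrt(437.09395700))/2 = 22.07569606
s_min^2 = (23.2446 - sqrt(437.09395700))/2 = 1.16890394
kappa = s_max/s_min = sqrt(22.07569606/1.16890394) = 4.3458

4.3458


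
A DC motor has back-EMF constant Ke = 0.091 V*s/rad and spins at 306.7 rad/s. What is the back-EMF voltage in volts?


V_emf = Ke * omega = 0.091*306.7 = 27.9097

27.9097 V


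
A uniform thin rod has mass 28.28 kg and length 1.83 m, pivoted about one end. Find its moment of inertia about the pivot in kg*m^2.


I = (1/3)*m*L^2 = (1/3)*28.28*1.83^2 = 31.5690

31.5690 kg*m^2


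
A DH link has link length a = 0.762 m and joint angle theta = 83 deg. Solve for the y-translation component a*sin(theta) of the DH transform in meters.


a*sin(theta) = 0.762*sin(83 deg) = 0.7563

0.7563 m


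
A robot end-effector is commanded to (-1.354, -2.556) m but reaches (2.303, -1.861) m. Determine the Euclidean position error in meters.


dx = 2.303 - (-1.354) = 3.6570, dy = -1.861 - (-2.556) = 0.6950
err = sqrt(13.373649 + 0.483025) = 3.7225

3.7225 m


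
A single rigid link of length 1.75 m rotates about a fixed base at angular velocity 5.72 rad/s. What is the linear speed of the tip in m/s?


v = L*omega = 1.75 * 5.72 = 10.0100

10.0100 m/s


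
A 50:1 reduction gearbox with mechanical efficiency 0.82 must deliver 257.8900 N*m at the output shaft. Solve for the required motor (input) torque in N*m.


tau_in = tau_out / (N * eta) = 257.8900 / (50 * 0.82) = 6.2900

6.2900 N*m


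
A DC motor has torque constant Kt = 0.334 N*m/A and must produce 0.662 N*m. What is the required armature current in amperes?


I = tau / Kt = 0.662/0.334 = 1.9820

1.9820 A


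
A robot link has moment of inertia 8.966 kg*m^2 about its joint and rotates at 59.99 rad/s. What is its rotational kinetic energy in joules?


KE = (1/2)*I*omega^2 = 0.5*8.966*59.99^2 = 16133.4208

16133.4208 J


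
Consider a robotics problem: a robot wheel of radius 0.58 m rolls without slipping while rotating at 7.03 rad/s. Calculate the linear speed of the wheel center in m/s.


v = omega * r = 7.03 * 0.58 = 4.0774

4.0774 m/s


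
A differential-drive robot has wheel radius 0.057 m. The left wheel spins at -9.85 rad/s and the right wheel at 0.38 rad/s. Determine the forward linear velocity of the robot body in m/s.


v = r*(wR + wL)/2 = 0.057*(0.38 + -9.85)/2 = -0.2699

-0.2699 m/s


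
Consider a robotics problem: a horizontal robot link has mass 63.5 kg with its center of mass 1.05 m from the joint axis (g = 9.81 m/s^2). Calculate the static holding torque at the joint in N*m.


tau = m*g*L = 63.5 * 9.81 * 1.05 = 654.0818

654.0818 N*m


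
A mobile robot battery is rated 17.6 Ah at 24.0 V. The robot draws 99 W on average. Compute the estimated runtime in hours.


E = 17.6*24.0 = 422.4000 Wh
t = E/P = 422.4000/99 = 4.2667

4.2667 hours


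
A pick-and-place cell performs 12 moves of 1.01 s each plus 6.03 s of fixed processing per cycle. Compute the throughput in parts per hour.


T_cycle = 12*1.01 + 6.03 = 18.1500 s
rate = 3600/T = 198.3471

198.3471 parts/hour


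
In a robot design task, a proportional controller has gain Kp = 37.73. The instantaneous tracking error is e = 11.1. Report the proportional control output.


u_P = Kp * e = 37.73 * 11.1 = 418.8030

418.8030


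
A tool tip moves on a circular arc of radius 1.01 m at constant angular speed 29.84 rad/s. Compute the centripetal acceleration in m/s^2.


a_c = omega^2 * r = 29.84^2 * 1.01 = 899.3299

899.3299 m/s^2


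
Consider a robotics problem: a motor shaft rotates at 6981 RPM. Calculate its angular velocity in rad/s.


omega = 6981 * 2*pi/60 = 731.0486

731.0486 rad/s


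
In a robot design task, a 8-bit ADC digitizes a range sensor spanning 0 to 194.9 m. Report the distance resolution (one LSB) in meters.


res = range / 2^n = 194.9/2^8 = 194.9/256 = 0.7613

0.7613 m


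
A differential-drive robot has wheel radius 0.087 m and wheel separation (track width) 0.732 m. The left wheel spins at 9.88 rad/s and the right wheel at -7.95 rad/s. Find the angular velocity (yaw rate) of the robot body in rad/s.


omega = r*(wR - wL)/L = 0.087*(-7.95 - (9.88))/0.732 = -2.1191

-2.1191 rad/s


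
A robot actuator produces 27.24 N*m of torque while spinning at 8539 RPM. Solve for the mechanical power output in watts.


omega = 8539 * 2*pi/60 = 894.201989 rad/s
P = tau * omega = 27.24 * 894.201989 = 24358.0622

24358.0622 W


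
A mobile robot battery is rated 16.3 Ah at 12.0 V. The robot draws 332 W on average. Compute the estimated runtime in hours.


E = 16.3*12.0 = 195.6000 Wh
t = E/P = 195.6000/332 = 0.5892

0.5892 hours


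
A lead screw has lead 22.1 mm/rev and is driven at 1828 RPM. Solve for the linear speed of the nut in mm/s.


v = lead * (RPM/60) = 22.1*1828/60 = 673.3133

673.3133 mm/s


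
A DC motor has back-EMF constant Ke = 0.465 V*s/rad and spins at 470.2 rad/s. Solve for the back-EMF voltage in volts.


V_emf = Ke * omega = 0.465*470.2 = 218.6430

218.6430 V


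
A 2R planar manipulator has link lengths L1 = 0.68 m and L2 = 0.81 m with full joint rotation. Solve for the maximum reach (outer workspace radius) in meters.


r_max = L1 + L2 = 0.68 + 0.81 = 1.4900

1.4900 m


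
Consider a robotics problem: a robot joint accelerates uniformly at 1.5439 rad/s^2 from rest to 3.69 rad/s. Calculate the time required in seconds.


t = delta_omega / alpha = 3.69 / 1.5439 = 2.3901

2.3901 s


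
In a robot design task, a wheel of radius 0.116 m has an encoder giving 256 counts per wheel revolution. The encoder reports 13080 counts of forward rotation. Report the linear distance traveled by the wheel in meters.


revs = 13080/256 = 51.093750
d = revs * 2*pi*r = 51.093750 * 2*pi*0.116 = 37.2397

37.2397 m


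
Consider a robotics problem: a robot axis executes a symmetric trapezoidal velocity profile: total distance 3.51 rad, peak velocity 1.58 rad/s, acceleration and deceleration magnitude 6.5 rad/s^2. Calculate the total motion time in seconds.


t_acc = v/a = 1.58/6.5 = 0.243077 s
d_acc = v^2/(2a) = 0.192031 rad (each ramp)
d_cruise = 3.51 - 2*0.192031 = 3.125938 rad
t_cruise = 3.125938/1.58 = 1.978442 s
t_total = 2*0.243077 + 1.978442 = 2.4646

2.4646 s


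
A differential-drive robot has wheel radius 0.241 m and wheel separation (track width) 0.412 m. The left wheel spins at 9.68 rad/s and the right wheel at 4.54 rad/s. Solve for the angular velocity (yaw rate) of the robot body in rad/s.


omega = r*(wR - wL)/L = 0.241*(4.54 - (9.68))/0.412 = -3.0067

-3.0067 rad/s


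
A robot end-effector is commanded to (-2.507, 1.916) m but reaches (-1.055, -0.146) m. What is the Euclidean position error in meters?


dx = -1.055 - (-2.507) = 1.4520, dy = -0.146 - (1.916) = -2.0620
err = sqrt(2.108304 + 4.251844) = 2.5219

2.5219 m


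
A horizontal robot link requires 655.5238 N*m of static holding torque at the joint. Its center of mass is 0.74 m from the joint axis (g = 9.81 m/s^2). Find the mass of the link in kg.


m = tau / (g*L) = 655.5238 / (9.81 * 0.74) = 90.3000

90.3000 kg


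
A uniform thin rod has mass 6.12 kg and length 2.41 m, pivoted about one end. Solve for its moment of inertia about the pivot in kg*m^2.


I = (1/3)*m*L^2 = (1/3)*6.12*2.41^2 = 11.8485

11.8485 kg*m^2


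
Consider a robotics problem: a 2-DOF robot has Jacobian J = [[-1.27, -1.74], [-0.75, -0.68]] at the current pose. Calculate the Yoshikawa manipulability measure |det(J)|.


det(J) = -1.27*-0.68 - (-1.74)*(-0.75) = -0.4414
|det(J)| = 0.4414

0.4414


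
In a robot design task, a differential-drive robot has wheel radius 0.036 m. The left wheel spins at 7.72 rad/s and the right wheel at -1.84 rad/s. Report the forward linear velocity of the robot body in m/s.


v = r*(wR + wL)/2 = 0.036*(-1.84 + 7.72)/2 = 0.1058

0.1058 m/s


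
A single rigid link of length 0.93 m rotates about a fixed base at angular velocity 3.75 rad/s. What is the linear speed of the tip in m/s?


v = L*omega = 0.93 * 3.75 = 3.4875

3.4875 m/s


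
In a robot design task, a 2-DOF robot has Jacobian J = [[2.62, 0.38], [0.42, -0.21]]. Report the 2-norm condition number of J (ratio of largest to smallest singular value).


JJ^T eigenvalues: trace(JJ^T) = 7.2293, det(JJ^T) = det(J)^2 = 0.50381604
s_max^2 = (7.2293 + sqrt(50.24751433))/2 = 7.15892406
s_min^2 = (7.2293 - sqrt(50.24751433))/2 = 0.07037594
kappa = s_max/s_min = sqrt(7.15892406/0.07037594) = 10.0858

10.0858


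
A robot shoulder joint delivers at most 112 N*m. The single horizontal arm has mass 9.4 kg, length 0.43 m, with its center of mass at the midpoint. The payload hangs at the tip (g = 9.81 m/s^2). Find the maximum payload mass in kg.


tau_arm = m_arm*g*(L/2) = 9.4*9.81*0.43/2 = 19.8260 N*m
tau_payload = tau_max - tau_arm = 112 - 19.8260 = 92.1740
m_payload = tau_payload / (g*L) = 92.1740 / (9.81*0.43) = 21.8510

21.8510 kg


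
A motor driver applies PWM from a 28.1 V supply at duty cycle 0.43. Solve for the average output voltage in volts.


V_avg = V_supply * D = 28.1*0.43 = 12.0830

12.0830 V


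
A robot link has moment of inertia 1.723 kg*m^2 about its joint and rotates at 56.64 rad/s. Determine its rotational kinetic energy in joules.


KE = (1/2)*I*omega^2 = 0.5*1.723*56.64^2 = 2763.7692

2763.7692 J


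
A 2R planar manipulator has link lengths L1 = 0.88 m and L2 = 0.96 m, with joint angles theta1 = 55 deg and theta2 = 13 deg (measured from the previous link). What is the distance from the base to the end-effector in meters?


x = L1*cos(th1) + L2*cos(th1+th2) = 0.864370
y = L1*sin(th1) + L2*sin(th1+th2) = 1.610950
d = sqrt(x^2 + y^2) = sqrt(0.747135 + 2.595160) = 1.8282

1.8282 m


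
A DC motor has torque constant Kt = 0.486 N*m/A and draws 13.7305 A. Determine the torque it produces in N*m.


tau = Kt * I = 0.486*13.7305 = 6.6730

6.6730 N*m


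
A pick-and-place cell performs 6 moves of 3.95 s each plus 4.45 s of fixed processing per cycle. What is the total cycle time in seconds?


T = 6*3.95 + 4.45 = 28.1500

28.1500 s


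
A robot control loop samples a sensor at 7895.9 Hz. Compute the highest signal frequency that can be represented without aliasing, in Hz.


f_max = f_s/2 = 7895.9/2 = 3947.9500

3947.9500 Hz


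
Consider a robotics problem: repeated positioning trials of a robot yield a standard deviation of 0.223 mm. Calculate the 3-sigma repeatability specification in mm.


repeatability = 3*sigma = 3*0.223 = 0.6690

0.6690 mm


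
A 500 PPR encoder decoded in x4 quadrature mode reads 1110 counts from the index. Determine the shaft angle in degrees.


angle = counts * 360 / (PPR*4) = 1110 * 360 / 2000 = 199.8000

199.8000 degrees


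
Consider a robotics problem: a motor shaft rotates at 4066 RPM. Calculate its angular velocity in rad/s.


omega = 4066 * 2*pi/60 = 425.7905

425.7905 rad/s


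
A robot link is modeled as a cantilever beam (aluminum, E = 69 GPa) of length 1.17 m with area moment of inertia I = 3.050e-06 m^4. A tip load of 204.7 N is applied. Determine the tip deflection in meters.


delta = F*L^3/(3*E*I) = 204.7*1.17^3/(3*6.900e+10*3.050e-06)
      = 327.8501811/631350 = 5.1928e-04

5.1928e-04 m


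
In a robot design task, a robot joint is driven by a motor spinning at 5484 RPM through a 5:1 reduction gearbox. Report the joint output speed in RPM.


omega_joint = omega_motor / N = 5484 / 5 = 1096.8000

1096.8000 RPM


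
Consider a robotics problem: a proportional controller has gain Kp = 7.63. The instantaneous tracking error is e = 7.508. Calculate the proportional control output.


u_P = Kp * e = 7.63 * 7.508 = 57.2860

57.2860


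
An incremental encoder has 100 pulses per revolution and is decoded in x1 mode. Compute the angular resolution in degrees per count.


resolution = 360 / (PPR * 1) = 360 / 100 = 3.6000

3.6000 degrees


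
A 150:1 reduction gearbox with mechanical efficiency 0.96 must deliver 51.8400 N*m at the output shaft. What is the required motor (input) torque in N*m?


tau_in = tau_out / (N * eta) = 51.8400 / (150 * 0.96) = 0.3600

0.3600 N*m


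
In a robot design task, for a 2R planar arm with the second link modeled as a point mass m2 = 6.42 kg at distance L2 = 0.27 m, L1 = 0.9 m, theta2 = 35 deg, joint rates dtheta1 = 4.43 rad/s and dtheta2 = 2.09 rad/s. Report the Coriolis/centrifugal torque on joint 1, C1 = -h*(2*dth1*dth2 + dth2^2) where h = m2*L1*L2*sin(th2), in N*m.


h = m2*L1*L2*sin(th2) = 6.42*0.9*0.27*sin(35 deg) = 0.894814
C1 = -h*(2*4.43*2.09 + 2.09^2) = -0.894814*22.8855 = -20.4783

-20.4783 N*m


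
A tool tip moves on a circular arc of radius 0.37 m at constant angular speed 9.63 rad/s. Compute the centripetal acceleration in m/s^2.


a_c = omega^2 * r = 9.63^2 * 0.37 = 34.3127

34.3127 m/s^2


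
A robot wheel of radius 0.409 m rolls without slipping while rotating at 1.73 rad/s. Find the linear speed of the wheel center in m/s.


v = omega * r = 1.73 * 0.409 = 0.7076

0.7076 m/s


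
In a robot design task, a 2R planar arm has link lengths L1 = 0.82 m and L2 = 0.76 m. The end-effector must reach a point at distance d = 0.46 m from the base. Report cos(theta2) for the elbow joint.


cos(th2) = (d^2 - L1^2 - L2^2)/(2*L1*L2) = (0.46^2 - 0.82^2 - 0.76^2)/(2*0.82*0.76) = -0.8331

-0.8331


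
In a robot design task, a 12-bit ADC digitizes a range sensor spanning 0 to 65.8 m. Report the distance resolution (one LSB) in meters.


res = range / 2^n = 65.8/2^12 = 65.8/4096 = 0.0161

0.0161 m


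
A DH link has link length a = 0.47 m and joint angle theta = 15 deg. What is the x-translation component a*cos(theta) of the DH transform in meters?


a*cos(theta) = 0.47*cos(15 deg) = 0.4540

0.4540 m


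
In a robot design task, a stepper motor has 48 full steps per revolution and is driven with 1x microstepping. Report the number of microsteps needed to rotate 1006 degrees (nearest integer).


step_size = 360/(48*1) = 360/48 = 7.500000 deg
n = 1006/(360/48) = 1006*48/360 = 134.1333 -> 134

134 steps


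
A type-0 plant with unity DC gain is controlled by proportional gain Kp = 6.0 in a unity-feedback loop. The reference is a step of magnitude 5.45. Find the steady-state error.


e_ss = R/(1 + Kp) = 5.45/(1 + 6.0) = 5.45/7.0000 = 0.7786

0.7786


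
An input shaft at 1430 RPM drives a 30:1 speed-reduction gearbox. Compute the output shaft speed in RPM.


omega_out = omega_in / N = 1430 / 30 = 47.6667

47.6667 RPM


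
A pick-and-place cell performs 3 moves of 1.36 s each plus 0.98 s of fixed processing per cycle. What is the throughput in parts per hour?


T_cycle = 3*1.36 + 0.98 = 5.0600 s
rate = 3600/T = 711.4625

711.4625 parts/hour


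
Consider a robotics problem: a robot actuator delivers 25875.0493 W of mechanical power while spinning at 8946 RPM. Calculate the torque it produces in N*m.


omega = 8946 * 2*pi/60 = 936.822929 rad/s
tau = P / omega = 25875.0493 / 936.822929 = 27.6200

27.6200 N*m


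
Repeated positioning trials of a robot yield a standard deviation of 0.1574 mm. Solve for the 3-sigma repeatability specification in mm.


repeatability = 3*sigma = 3*0.1574 = 0.4722

0.4722 mm


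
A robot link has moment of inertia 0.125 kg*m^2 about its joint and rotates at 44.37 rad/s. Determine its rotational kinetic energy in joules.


KE = (1/2)*I*omega^2 = 0.5*0.125*44.37^2 = 123.0436

123.0436 J


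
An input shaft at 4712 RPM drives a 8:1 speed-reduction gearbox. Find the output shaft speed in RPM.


omega_out = omega_in / N = 4712 / 8 = 589.0000

589.0000 RPM


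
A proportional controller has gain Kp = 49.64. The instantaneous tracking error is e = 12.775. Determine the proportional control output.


u_P = Kp * e = 49.64 * 12.775 = 634.1510

634.1510


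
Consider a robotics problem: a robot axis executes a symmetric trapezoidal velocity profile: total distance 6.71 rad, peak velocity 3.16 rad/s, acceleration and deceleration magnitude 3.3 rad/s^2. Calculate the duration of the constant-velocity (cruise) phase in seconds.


t_acc = v/a = 0.957576 s, d_acc = v^2/(2a) = 1.512970 rad each
d_cruise = 6.71 - 2*1.512970 = 3.684060 rad
t_cruise = d_cruise/v = 3.684060/3.16 = 1.1658

1.1658 s


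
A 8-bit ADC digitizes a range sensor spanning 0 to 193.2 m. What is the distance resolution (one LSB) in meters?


res = range / 2^n = 193.2/2^8 = 193.2/256 = 0.7547

0.7547 m


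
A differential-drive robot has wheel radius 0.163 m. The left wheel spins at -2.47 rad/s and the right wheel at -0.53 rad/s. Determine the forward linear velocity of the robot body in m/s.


v = r*(wR + wL)/2 = 0.163*(-0.53 + -2.47)/2 = -0.2445

-0.2445 m/s


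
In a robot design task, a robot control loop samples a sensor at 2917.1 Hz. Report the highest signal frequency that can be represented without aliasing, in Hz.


f_max = f_s/2 = 2917.1/2 = 1458.5500

1458.5500 Hz


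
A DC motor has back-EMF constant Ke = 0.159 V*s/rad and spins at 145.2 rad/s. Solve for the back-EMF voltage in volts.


V_emf = Ke * omega = 0.159*145.2 = 23.0868

23.0868 V


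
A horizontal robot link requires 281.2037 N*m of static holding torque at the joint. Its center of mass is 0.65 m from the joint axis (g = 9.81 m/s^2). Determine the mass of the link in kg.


m = tau / (g*L) = 281.2037 / (9.81 * 0.65) = 44.1000

44.1000 kg


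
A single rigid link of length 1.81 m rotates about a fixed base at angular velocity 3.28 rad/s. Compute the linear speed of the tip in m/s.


v = L*omega = 1.81 * 3.28 = 5.9368

5.9368 m/s


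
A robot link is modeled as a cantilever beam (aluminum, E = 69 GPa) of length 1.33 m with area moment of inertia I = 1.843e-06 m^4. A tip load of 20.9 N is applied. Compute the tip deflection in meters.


delta = F*L^3/(3*E*I) = 20.9*1.33^3/(3*6.900e+10*1.843e-06)
      = 49.1701133/381501 = 1.2889e-04

1.2889e-04 m


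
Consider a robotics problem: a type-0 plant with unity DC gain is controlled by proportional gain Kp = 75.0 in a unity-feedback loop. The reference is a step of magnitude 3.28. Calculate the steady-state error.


e_ss = R/(1 + Kp) = 3.28/(1 + 75.0) = 3.28/76.0000 = 0.0432

0.0432


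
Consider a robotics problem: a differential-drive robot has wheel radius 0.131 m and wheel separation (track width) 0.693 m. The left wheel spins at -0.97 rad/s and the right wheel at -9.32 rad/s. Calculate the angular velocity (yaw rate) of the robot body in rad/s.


omega = r*(wR - wL)/L = 0.131*(-9.32 - (-0.97))/0.693 = -1.5784

-1.5784 rad/s


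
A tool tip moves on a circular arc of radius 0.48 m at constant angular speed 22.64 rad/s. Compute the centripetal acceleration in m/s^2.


a_c = omega^2 * r = 22.64^2 * 0.48 = 246.0334

246.0334 m/s^2


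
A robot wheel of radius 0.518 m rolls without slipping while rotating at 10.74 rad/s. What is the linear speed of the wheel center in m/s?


v = omega * r = 10.74 * 0.518 = 5.5633

5.5633 m/s


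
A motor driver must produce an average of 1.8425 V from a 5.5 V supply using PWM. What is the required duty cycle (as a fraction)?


D = V_avg/V_supply = 1.8425/5.5 = 0.3350

0.3350


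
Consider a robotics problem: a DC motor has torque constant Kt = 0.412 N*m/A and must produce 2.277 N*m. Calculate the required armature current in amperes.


I = tau / Kt = 2.277/0.412 = 5.5267

5.5267 A


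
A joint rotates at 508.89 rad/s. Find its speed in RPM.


RPM = 508.89 * 60/(2*pi) = 4859.5415

4859.5415 RPM


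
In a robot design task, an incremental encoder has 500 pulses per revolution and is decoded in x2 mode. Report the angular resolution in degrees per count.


resolution = 360 / (PPR * 2) = 360 / 1000 = 0.3600

0.3600 degrees


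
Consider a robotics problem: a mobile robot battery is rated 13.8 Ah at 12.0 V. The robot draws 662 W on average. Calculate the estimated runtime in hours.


E = 13.8*12.0 = 165.6000 Wh
t = E/P = 165.6000/662 = 0.2502

0.2502 hours


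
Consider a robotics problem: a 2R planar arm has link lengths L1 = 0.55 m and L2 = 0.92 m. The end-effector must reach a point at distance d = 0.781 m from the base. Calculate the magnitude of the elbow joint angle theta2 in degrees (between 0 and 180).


cos(th2) = (d^2 - L1^2 - L2^2)/(2*L1*L2) = (0.781^2 - 0.55^2 - 0.92^2)/(2*0.55*0.92) = -0.53254842
th2 = acos(-0.53254842) = 122.1778 deg

122.1778 degrees


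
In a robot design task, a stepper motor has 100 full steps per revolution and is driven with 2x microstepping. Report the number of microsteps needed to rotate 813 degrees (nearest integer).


step_size = 360/(100*2) = 360/200 = 1.800000 deg
n = 813/(360/200) = 813*200/360 = 451.6667 -> 452

452 steps


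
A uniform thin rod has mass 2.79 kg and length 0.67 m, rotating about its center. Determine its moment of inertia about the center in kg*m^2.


I = (1/12)*m*L^2 = (1/12)*2.79*0.67^2 = 0.1044

0.1044 kg*m^2


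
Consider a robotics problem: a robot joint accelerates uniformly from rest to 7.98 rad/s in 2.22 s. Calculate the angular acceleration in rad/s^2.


alpha = delta_omega / t = 7.98 / 2.22 = 3.5946

3.5946 rad/s^2


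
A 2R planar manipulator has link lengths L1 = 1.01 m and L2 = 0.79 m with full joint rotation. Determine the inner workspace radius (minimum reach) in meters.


r_min = |L1 - L2| = |1.01 - 0.79| = 0.2200

0.2200 m


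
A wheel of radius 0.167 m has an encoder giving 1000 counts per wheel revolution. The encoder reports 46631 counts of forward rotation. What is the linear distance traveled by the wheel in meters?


revs = 46631/1000 = 46.631000
d = revs * 2*pi*r = 46.631000 * 2*pi*0.167 = 48.9295

48.9295 m


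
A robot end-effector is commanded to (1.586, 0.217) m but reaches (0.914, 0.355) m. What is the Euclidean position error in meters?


dx = 0.914 - (1.586) = -0.6720, dy = 0.355 - (0.217) = 0.1380
err = sqrt(0.451584 + 0.019044) = 0.6860

0.6860 m


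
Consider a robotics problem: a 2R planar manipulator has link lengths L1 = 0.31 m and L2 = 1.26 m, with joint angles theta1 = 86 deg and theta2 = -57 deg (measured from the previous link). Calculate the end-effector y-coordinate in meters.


y = L1*sin(th1) + L2*sin(th1+th2) = 0.31*sin(86 deg) + 1.26*sin(29 deg) = 0.9201

0.9201 m


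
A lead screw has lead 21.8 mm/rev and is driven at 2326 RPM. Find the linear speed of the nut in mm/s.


v = lead * (RPM/60) = 21.8*2326/60 = 845.1133

845.1133 mm/s


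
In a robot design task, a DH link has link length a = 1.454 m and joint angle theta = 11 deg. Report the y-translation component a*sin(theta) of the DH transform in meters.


a*sin(theta) = 1.454*sin(11 deg) = 0.2774

0.2774 m


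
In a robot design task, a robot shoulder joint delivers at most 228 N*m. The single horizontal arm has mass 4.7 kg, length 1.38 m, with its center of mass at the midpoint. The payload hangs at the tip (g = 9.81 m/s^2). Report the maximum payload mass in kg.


tau_arm = m_arm*g*(L/2) = 4.7*9.81*1.38/2 = 31.8138 N*m
tau_payload = tau_max - tau_arm = 228 - 31.8138 = 196.1862
m_payload = tau_payload / (g*L) = 196.1862 / (9.81*1.38) = 14.4917

14.4917 kg


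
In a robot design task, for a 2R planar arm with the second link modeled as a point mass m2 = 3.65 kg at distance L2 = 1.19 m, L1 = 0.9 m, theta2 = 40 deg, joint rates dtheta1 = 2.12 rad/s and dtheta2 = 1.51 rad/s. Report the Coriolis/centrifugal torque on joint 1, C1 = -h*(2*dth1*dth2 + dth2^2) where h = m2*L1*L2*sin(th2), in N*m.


h = m2*L1*L2*sin(th2) = 3.65*0.9*1.19*sin(40 deg) = 2.512753
C1 = -h*(2*2.12*1.51 + 1.51^2) = -2.512753*8.6825 = -21.8170

-21.8170 N*m


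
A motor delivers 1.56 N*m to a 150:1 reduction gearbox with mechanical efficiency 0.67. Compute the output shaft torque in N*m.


tau_out = tau_in * N * eta = 1.56 * 150 * 0.67 = 156.7800

156.7800 N*m


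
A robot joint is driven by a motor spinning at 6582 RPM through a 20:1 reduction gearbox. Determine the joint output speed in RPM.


omega_joint = omega_motor / N = 6582 / 20 = 329.1000

329.1000 RPM


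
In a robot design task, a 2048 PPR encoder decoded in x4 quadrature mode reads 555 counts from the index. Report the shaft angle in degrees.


angle = counts * 360 / (PPR*4) = 555 * 360 / 8192 = 24.3896

24.3896 degrees


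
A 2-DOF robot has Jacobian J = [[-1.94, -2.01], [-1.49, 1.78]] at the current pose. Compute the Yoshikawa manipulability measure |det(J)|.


det(J) = -1.94*1.78 - (-2.01)*(-1.49) = -6.4481
|det(J)| = 6.4481

6.4481


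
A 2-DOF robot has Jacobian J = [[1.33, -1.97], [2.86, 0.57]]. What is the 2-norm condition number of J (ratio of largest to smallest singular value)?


JJ^T eigenvalues: trace(JJ^T) = 14.1543, det(JJ^T) = det(J)^2 = 40.86149929
s_max^2 = (14.1543 + sqrt(36.89821133))/2 = 10.11434490
s_min^2 = (14.1543 - sqrt(36.89821133))/2 = 4.03995510
kappa = s_max/s_min = sqrt(10.11434490/4.03995510) = 1.5823

1.5823


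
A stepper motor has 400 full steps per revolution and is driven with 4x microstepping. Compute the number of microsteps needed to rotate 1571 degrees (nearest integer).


step_size = 360/(400*4) = 360/1600 = 0.225000 deg
n = 1571/(360/1600) = 1571*1600/360 = 6982.2222 -> 6982

6982 steps


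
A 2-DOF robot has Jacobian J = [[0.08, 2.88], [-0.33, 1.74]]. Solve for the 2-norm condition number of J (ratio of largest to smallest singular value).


JJ^T eigenvalues: trace(JJ^T) = 11.4373, det(JJ^T) = det(J)^2 = 1.18722816
s_max^2 = (11.4373 + sqrt(126.06291865))/2 = 11.33253721
s_min^2 = (11.4373 - sqrt(126.06291865))/2 = 0.10476279
kappa = s_max/s_min = sqrt(11.33253721/0.10476279) = 10.4006

10.4006


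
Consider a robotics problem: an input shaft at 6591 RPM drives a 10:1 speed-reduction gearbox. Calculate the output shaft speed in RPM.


omega_out = omega_in / N = 6591 / 10 = 659.1000

659.1000 RPM


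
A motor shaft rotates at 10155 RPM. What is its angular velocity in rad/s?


omega = 10155 * 2*pi/60 = 1063.4291

1063.4291 rad/s


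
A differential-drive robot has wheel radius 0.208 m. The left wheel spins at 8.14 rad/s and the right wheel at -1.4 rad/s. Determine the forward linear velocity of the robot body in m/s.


v = r*(wR + wL)/2 = 0.208*(-1.4 + 8.14)/2 = 0.7010

0.7010 m/s


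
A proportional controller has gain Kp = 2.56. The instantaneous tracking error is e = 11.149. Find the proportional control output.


u_P = Kp * e = 2.56 * 11.149 = 28.5414

28.5414


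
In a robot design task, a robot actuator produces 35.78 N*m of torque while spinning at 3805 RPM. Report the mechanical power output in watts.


omega = 3805 * 2*pi/60 = 398.458668 rad/s
P = tau * omega = 35.78 * 398.458668 = 14256.8511

14256.8511 W


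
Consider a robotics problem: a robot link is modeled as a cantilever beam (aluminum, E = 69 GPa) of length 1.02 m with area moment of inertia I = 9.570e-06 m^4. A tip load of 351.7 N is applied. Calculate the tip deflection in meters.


delta = F*L^3/(3*E*I) = 351.7*1.02^3/(3*6.900e+10*9.570e-06)
      = 373.2268536/1980990 = 1.8840e-04

1.8840e-04 m


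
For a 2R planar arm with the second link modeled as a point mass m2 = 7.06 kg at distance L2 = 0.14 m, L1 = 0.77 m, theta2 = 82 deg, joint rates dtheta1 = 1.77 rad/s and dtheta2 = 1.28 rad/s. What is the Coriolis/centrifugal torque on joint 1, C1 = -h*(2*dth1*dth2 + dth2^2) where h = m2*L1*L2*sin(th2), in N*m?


h = m2*L1*L2*sin(th2) = 7.06*0.77*0.14*sin(82 deg) = 0.753661
C1 = -h*(2*1.77*1.28 + 1.28^2) = -0.753661*6.1696 = -4.6498

-4.6498 N*m


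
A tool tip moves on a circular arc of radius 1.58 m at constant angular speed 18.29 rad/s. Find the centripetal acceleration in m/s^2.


a_c = omega^2 * r = 18.29^2 * 1.58 = 528.5481

528.5481 m/s^2


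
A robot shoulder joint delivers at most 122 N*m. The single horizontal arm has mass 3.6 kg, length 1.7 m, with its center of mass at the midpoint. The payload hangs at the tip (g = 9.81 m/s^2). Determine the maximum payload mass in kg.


tau_arm = m_arm*g*(L/2) = 3.6*9.81*1.7/2 = 30.0186 N*m
tau_payload = tau_max - tau_arm = 122 - 30.0186 = 91.9814
m_payload = tau_payload / (g*L) = 91.9814 / (9.81*1.7) = 5.5155

5.5155 kg


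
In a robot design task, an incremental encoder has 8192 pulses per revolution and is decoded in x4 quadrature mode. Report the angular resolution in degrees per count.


resolution = 360 / (PPR * 4) = 360 / 32768 = 0.0110

0.0110 degrees


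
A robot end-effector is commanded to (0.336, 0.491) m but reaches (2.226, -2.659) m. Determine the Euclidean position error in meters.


dx = 2.226 - (0.336) = 1.8900, dy = -2.659 - (0.491) = -3.1500
err = sqrt(3.572100 + 9.922500) = 3.6735

3.6735 m


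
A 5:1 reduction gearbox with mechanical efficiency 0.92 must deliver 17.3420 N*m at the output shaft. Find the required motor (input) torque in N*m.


tau_in = tau_out / (N * eta) = 17.3420 / (5 * 0.92) = 3.7700

3.7700 N*m


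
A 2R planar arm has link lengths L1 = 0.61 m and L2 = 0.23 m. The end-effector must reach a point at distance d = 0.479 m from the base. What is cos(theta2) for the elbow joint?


cos(th2) = (d^2 - L1^2 - L2^2)/(2*L1*L2) = (0.479^2 - 0.61^2 - 0.23^2)/(2*0.61*0.23) = -0.6969

-0.6969


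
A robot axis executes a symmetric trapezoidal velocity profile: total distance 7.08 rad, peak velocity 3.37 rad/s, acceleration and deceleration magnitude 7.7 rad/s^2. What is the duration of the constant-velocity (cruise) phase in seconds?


t_acc = v/a = 0.437662 s, d_acc = v^2/(2a) = 0.737461 rad each
d_cruise = 7.08 - 2*0.737461 = 5.605078 rad
t_cruise = d_cruise/v = 5.605078/3.37 = 1.6632

1.6632 s


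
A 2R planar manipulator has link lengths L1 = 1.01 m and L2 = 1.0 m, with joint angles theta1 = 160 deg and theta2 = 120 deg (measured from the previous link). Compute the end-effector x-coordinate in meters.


x = L1*cos(th1) + L2*cos(th1+th2) = 1.01*cos(160 deg) + 1.0*cos(280 deg) = -0.7754

-0.7754 m


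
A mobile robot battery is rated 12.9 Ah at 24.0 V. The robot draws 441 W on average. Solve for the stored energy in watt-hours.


E = capacity * V = 12.9*24.0 = 309.6000

309.6000 Wh


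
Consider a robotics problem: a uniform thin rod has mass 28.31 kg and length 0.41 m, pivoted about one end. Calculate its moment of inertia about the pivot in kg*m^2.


I = (1/3)*m*L^2 = (1/3)*28.31*0.41^2 = 1.5863

1.5863 kg*m^2


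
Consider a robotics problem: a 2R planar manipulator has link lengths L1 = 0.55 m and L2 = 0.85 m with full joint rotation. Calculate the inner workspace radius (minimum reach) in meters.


r_min = |L1 - L2| = |0.55 - 0.85| = 0.3000

0.3000 m


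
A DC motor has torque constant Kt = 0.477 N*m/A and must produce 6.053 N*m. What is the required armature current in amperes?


I = tau / Kt = 6.053/0.477 = 12.6897

12.6897 A


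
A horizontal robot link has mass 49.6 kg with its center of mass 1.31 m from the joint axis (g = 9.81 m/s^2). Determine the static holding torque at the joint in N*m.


tau = m*g*L = 49.6 * 9.81 * 1.31 = 637.4146

637.4146 N*m


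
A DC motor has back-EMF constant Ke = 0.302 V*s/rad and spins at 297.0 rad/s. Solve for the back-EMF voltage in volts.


V_emf = Ke * omega = 0.302*297.0 = 89.6940

89.6940 V


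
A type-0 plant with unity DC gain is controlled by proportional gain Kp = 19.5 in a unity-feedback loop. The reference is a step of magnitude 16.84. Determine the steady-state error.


e_ss = R/(1 + Kp) = 16.84/(1 + 19.5) = 16.84/20.5000 = 0.8215

0.8215


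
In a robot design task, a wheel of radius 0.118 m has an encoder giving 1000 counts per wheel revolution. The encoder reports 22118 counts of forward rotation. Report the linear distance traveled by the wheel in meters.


revs = 22118/1000 = 22.118000
d = revs * 2*pi*r = 22.118000 * 2*pi*0.118 = 16.3986

16.3986 m


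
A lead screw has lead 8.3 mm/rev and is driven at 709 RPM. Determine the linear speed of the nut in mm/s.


v = lead * (RPM/60) = 8.3*709/60 = 98.0783

98.0783 mm/s


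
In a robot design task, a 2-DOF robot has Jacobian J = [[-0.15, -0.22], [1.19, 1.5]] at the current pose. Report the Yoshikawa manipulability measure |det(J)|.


det(J) = -0.15*1.5 - (-0.22)*(1.19) = 0.0368
|det(J)| = 0.0368

0.0368


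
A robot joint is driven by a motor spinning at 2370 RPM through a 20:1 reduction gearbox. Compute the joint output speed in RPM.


omega_joint = omega_motor / N = 2370 / 20 = 118.5000

118.5000 RPM


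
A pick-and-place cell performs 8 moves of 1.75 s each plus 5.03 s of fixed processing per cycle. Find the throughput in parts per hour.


T_cycle = 8*1.75 + 5.03 = 19.0300 s
rate = 3600/T = 189.1750

189.1750 parts/hour


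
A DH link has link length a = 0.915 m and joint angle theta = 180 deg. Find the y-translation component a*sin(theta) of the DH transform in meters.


a*sin(theta) = 0.915*sin(180 deg) = 0

0 m


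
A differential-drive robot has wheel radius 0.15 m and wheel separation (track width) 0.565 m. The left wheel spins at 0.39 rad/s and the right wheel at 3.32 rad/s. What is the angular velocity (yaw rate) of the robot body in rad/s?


omega = r*(wR - wL)/L = 0.15*(3.32 - (0.39))/0.565 = 0.7779

0.7779 rad/s


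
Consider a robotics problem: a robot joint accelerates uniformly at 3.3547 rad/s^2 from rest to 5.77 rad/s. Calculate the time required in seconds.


t = delta_omega / alpha = 5.77 / 3.3547 = 1.7200

1.7200 s


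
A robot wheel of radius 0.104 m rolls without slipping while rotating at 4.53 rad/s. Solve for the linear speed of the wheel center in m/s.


v = omega * r = 4.53 * 0.104 = 0.4711

0.4711 m/s


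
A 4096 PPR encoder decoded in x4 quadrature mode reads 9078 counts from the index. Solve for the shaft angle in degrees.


angle = counts * 360 / (PPR*4) = 9078 * 360 / 16384 = 199.4678

199.4678 degrees


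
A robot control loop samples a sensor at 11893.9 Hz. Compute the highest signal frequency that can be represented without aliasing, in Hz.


f_max = f_s/2 = 11893.9/2 = 5946.9500

5946.9500 Hz


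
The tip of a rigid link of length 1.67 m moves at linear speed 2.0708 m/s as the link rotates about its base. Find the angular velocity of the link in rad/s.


omega = v / L = 2.0708 / 1.67 = 1.2400

1.2400 rad/s


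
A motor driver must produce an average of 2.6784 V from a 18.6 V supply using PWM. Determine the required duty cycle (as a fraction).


D = V_avg/V_supply = 2.6784/18.6 = 0.1440

0.1440
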